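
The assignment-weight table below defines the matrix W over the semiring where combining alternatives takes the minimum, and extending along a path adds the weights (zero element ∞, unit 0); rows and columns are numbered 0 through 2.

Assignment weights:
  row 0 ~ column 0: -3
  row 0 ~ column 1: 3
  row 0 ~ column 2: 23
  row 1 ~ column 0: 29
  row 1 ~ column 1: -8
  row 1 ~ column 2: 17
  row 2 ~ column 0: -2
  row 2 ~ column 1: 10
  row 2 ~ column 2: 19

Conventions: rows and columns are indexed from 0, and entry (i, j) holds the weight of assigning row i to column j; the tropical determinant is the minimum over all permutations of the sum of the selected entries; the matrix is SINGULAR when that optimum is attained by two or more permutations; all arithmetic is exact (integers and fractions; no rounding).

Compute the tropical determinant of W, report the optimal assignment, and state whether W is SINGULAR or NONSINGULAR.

σ = (0, 1, 2): (-3) + (-8) + 19 = 8
σ = (0, 2, 1): (-3) + 17 + 10 = 24
σ = (1, 0, 2): 3 + 29 + 19 = 51
σ = (1, 2, 0): 3 + 17 + (-2) = 18
σ = (2, 0, 1): 23 + 29 + 10 = 62
σ = (2, 1, 0): 23 + (-8) + (-2) = 13
Optimal value attained by: σ = (0, 1, 2).
Answer: det⊕(W) = 8; verdict: NONSINGULAR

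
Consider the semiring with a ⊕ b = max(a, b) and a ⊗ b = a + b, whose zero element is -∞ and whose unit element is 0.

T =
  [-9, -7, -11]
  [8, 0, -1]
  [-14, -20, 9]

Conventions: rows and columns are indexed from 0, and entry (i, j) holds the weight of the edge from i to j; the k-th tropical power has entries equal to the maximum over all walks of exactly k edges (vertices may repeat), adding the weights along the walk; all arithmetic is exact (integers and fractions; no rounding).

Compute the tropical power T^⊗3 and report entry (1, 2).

T^⊗2:
  [1, -7, -2]
  [8, 1, 8]
  [-5, -11, 18]
T^⊗3:
  [1, -6, 7]
  [9, 1, 17]
  [4, -2, 27]
Key observation: the optimum is the walk 1->2->2->2, with weight (-1) + 9 + 9 = 17.
Optimal value attained by: walk 1->2->2->2.
Answer: (T^⊗3)[1][2] = 17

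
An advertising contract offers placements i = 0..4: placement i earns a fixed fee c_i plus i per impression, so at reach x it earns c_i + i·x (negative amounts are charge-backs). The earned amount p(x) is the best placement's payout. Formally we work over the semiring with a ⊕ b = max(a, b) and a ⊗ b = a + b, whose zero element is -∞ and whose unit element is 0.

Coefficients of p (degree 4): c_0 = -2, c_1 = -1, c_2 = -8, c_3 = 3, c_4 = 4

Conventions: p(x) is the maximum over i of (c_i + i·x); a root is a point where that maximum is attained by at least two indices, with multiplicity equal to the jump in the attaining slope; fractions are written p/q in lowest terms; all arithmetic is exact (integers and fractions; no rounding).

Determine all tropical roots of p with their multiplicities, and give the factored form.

hull edge (i=0, c=-2) to (i=3, c=3): slope 5/3, span 3
hull edge (i=3, c=3) to (i=4, c=4): slope 1, span 1
Factored form: p(x) = 4 ⊗ (x ⊕ (-5/3)) ⊗ (x ⊕ (-5/3)) ⊗ (x ⊕ (-5/3)) ⊗ (x ⊕ (-1))
Answer: roots = -5/3 (mult 3), -1 (mult 1)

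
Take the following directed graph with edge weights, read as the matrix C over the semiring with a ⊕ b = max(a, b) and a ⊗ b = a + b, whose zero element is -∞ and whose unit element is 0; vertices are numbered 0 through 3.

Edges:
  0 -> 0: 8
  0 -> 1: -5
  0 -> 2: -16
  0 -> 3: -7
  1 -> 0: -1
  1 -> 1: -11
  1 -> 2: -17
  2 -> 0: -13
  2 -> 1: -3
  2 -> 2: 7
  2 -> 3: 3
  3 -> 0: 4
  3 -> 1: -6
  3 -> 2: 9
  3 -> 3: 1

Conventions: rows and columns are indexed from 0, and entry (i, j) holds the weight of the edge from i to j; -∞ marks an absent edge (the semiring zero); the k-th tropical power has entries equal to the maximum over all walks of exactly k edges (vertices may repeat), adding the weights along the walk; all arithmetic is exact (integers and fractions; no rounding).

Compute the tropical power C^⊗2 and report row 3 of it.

C^⊗2:
  [16, 3, 2, 1]
  [7, -6, -10, -8]
  [7, 4, 14, 10]
  [12, 6, 16, 12]
Answer: row 3 of C^⊗2 = [12, 6, 16, 12]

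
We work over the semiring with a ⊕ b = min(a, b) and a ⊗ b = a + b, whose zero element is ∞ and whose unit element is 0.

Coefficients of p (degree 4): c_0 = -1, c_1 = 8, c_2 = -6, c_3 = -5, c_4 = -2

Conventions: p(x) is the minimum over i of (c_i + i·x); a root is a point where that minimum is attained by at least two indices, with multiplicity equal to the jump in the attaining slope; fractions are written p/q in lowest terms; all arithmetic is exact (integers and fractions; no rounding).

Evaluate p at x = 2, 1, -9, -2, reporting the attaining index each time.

p(2) = min(-1+0·2=-1, 8+1·2=10, -6+2·2=-2, -5+3·2=1, -2+4·2=6) = -2 (attained by i=2)
p(1) = min(-1+0·1=-1, 8+1·1=9, -6+2·1=-4, -5+3·1=-2, -2+4·1=2) = -4 (attained by i=2)
p(-9) = min(-1+0·(-9)=-1, 8+1·(-9)=-1, -6+2·(-9)=-24, -5+3·(-9)=-32, -2+4·(-9)=-38) = -38 (attained by i=4)
p(-2) = min(-1+0·(-2)=-1, 8+1·(-2)=6, -6+2·(-2)=-10, -5+3·(-2)=-11, -2+4·(-2)=-10) = -11 (attained by i=3)
Answer: p(2) = -2; p(1) = -4; p(-9) = -38; p(-2) = -11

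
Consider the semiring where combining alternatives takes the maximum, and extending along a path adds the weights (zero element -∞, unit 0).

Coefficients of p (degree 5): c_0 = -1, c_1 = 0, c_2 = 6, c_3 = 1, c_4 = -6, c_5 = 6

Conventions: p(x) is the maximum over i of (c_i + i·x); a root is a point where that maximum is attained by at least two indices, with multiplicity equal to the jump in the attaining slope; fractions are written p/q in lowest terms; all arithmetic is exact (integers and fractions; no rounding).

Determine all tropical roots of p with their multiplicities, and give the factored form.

hull edge (i=0, c=-1) to (i=2, c=6): slope 7/2, span 2
hull edge (i=2, c=6) to (i=5, c=6): slope 0, span 3
Factored form: p(x) = 6 ⊗ (x ⊕ (-7/2)) ⊗ (x ⊕ (-7/2)) ⊗ (x ⊕ 0) ⊗ (x ⊕ 0) ⊗ (x ⊕ 0)
Answer: roots = -7/2 (mult 2), 0 (mult 3)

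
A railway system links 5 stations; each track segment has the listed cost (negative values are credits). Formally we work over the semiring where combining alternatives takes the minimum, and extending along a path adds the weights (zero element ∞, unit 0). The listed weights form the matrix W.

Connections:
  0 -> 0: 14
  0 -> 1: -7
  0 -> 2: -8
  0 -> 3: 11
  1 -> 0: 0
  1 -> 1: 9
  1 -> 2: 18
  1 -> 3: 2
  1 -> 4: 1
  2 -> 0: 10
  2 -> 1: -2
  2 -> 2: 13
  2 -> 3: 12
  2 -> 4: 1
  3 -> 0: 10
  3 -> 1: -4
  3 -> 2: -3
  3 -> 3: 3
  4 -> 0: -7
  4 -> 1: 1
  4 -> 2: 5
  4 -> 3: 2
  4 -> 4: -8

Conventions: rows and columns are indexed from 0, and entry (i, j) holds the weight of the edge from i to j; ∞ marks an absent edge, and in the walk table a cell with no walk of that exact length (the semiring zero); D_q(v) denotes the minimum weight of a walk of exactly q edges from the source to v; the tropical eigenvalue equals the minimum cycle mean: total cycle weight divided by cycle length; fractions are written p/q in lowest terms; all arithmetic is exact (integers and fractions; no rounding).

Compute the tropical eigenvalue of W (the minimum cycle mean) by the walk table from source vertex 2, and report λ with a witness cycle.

q=0: [∞, ∞, 0, ∞, ∞]
q=1: [10, -2, 13, 12, 1]
q=2: [-6, 2, 2, 0, -7]
q=3: [-14, -13, -14, -5, -15]
q=4: [-22, -21, -22, -13, -23]
q=5: [-30, -29, -30, -21, -31]
Optimal cycle mean attained by: cycle 4->4, total (-8), length 1.
Answer: λ = -8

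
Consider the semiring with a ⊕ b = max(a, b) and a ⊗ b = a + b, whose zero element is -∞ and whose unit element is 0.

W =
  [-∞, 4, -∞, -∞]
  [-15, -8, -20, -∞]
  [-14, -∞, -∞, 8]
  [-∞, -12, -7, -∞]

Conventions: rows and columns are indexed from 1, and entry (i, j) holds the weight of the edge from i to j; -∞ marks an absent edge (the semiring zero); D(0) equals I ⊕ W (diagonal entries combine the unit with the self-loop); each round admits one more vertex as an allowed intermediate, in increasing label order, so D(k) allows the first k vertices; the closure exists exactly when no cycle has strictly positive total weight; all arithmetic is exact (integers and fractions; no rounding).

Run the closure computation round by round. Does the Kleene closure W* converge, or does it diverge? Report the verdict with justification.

D(0):
  [0, 4, -∞, -∞]
  [-15, 0, -20, -∞]
  [-14, -∞, 0, 8]
  [-∞, -12, -7, 0]
D(1):
  [0, 4, -∞, -∞]
  [-15, 0, -20, -∞]
  [-14, -10, 0, 8]
  [-∞, -12, -7, 0]
D(2):
  [0, 4, -16, -∞]
  [-15, 0, -20, -∞]
  [-14, -10, 0, 8]
  [-27, -12, -7, 0]
Detection: at round 3, diagonal entry (4, 4) turns strictly positive.
Key observation: the cycle 4->3->4 has total weight (-7) + 8, which is strictly positive.
Answer: DIVERGES — positive cycle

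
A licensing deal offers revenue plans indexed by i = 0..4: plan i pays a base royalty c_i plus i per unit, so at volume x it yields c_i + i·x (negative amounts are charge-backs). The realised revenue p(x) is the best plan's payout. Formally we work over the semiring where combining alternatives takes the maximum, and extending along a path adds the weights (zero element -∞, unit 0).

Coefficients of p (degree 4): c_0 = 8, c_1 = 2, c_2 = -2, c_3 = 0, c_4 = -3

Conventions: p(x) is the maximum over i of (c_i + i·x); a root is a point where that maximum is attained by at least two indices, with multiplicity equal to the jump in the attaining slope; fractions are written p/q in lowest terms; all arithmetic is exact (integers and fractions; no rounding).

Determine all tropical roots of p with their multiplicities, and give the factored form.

hull edge (i=0, c=8) to (i=3, c=0): slope -8/3, span 3
hull edge (i=3, c=0) to (i=4, c=-3): slope -3, span 1
Factored form: p(x) = -3 ⊗ (x ⊕ 8/3) ⊗ (x ⊕ 8/3) ⊗ (x ⊕ 8/3) ⊗ (x ⊕ 3)
Answer: roots = 8/3 (mult 3), 3 (mult 1)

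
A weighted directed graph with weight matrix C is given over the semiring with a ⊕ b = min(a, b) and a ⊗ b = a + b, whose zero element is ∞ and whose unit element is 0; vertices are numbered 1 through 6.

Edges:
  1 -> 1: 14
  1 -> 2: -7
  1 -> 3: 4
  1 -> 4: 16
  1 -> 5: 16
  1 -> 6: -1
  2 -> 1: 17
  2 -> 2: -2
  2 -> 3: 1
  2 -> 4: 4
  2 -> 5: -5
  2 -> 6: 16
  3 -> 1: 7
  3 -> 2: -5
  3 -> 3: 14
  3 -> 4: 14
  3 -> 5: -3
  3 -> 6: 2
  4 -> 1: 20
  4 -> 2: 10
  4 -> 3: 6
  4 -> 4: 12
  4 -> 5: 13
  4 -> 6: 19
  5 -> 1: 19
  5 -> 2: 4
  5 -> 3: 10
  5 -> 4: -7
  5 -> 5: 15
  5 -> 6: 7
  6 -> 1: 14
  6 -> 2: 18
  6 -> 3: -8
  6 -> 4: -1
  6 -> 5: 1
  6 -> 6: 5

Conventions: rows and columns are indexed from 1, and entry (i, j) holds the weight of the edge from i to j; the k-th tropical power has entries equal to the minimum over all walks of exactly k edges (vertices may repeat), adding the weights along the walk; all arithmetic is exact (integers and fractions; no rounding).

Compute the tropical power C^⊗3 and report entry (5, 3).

C^⊗2:
  [10, -9, -9, -3, -12, 4]
  [8, -4, -1, -12, -7, 2]
  [12, -7, -6, -10, -10, 4]
  [13, 1, 11, 6, 3, 8]
  [13, 2, -1, 5, -1, 12]
  [-1, -13, -3, -6, -11, -6]
C^⊗3:
  [-2, -14, -8, -19, -14, -7]
  [6, -6, -6, -14, -9, 0]
  [1, -11, -6, -17, -12, -4]
  [18, -1, 0, -4, -4, 10]
  [6, -6, 3, -8, -4, 1]
  [4, -15, -14, -18, -18, -4]
Key observation: the optimum is the walk 5->2->2->3, with weight 4 + (-2) + 1 = 3.
Optimal value attained by: walk 5->2->2->3.
Answer: (C^⊗3)[5][3] = 3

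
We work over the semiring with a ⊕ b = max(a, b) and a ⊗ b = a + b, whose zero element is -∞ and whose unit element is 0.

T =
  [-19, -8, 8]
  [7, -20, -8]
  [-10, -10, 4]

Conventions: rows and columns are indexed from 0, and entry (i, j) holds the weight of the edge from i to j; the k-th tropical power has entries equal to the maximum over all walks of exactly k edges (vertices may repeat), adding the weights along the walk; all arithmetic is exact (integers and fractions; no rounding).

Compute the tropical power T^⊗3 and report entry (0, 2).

T^⊗2:
  [-1, -2, 12]
  [-12, -1, 15]
  [-3, -6, 8]
T^⊗3:
  [5, 2, 16]
  [6, 5, 19]
  [1, -2, 12]
Key observation: the optimum is the walk 0->2->2->2, with weight 8 + 4 + 4 = 16.
Optimal value attained by: walk 0->2->2->2.
Answer: (T^⊗3)[0][2] = 16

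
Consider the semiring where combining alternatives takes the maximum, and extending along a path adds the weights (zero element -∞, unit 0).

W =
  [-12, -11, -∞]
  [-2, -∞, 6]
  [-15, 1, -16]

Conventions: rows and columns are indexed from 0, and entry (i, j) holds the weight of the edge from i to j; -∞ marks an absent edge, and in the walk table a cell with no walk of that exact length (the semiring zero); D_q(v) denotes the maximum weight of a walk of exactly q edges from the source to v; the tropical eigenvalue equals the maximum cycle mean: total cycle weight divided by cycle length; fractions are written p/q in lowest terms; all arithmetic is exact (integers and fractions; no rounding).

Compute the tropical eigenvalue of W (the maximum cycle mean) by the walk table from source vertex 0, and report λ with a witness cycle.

q=0: [0, -∞, -∞]
q=1: [-12, -11, -∞]
q=2: [-13, -23, -5]
q=3: [-20, -4, -17]
Optimal cycle mean attained by: cycle 1->2->1, total 6 + 1, length 2.
Answer: λ = 7/2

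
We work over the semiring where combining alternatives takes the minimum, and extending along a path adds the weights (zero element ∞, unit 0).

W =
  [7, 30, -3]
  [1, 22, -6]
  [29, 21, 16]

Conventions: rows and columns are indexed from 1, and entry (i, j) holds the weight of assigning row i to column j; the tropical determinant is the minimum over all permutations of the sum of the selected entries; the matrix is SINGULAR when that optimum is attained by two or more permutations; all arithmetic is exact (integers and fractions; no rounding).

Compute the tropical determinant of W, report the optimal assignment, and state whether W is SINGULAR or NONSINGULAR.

σ = (1, 2, 3): 7 + 22 + 16 = 45
σ = (1, 3, 2): 7 + (-6) + 21 = 22
σ = (2, 1, 3): 30 + 1 + 16 = 47
σ = (2, 3, 1): 30 + (-6) + 29 = 53
σ = (3, 1, 2): (-3) + 1 + 21 = 19
σ = (3, 2, 1): (-3) + 22 + 29 = 48
Optimal value attained by: σ = (3, 1, 2).
Answer: det⊕(W) = 19; verdict: NONSINGULAR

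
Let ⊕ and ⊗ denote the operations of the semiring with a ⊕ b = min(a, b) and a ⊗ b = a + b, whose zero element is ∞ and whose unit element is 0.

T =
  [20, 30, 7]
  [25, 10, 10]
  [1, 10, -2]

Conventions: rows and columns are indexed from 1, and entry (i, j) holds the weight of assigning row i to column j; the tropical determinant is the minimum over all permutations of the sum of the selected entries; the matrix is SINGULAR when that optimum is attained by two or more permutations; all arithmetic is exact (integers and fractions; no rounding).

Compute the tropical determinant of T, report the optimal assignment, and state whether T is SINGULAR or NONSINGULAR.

σ = (1, 2, 3): 20 + 10 + (-2) = 28
σ = (1, 3, 2): 20 + 10 + 10 = 40
σ = (2, 1, 3): 30 + 25 + (-2) = 53
σ = (2, 3, 1): 30 + 10 + 1 = 41
σ = (3, 1, 2): 7 + 25 + 10 = 42
σ = (3, 2, 1): 7 + 10 + 1 = 18
Optimal value attained by: σ = (3, 2, 1).
Answer: det⊕(T) = 18; verdict: NONSINGULAR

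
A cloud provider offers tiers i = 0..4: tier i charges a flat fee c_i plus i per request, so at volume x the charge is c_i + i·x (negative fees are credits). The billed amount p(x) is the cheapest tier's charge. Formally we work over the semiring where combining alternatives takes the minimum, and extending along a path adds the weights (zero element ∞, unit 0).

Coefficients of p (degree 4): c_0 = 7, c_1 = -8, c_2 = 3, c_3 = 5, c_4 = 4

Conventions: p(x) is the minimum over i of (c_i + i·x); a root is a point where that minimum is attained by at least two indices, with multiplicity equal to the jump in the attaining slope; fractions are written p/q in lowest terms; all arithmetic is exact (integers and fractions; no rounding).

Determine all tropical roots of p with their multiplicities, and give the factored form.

hull edge (i=0, c=7) to (i=1, c=-8): slope -15, span 1
hull edge (i=1, c=-8) to (i=4, c=4): slope 4, span 3
Factored form: p(x) = 4 ⊗ (x ⊕ (-4)) ⊗ (x ⊕ (-4)) ⊗ (x ⊕ (-4)) ⊗ (x ⊕ 15)
Answer: roots = -4 (mult 3), 15 (mult 1)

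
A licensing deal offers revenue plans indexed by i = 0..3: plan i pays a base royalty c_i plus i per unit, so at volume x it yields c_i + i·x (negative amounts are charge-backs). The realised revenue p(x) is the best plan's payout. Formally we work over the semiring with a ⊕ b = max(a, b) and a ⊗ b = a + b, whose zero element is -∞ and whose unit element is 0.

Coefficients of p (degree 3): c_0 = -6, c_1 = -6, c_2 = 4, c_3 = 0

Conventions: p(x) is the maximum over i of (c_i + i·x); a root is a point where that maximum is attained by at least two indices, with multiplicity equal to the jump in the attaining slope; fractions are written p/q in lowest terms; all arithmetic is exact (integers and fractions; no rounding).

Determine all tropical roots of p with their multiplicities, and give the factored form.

hull edge (i=0, c=-6) to (i=2, c=4): slope 5, span 2
hull edge (i=2, c=4) to (i=3, c=0): slope -4, span 1
Factored form: p(x) = 0 ⊗ (x ⊕ (-5)) ⊗ (x ⊕ (-5)) ⊗ (x ⊕ 4)
Answer: roots = -5 (mult 2), 4 (mult 1)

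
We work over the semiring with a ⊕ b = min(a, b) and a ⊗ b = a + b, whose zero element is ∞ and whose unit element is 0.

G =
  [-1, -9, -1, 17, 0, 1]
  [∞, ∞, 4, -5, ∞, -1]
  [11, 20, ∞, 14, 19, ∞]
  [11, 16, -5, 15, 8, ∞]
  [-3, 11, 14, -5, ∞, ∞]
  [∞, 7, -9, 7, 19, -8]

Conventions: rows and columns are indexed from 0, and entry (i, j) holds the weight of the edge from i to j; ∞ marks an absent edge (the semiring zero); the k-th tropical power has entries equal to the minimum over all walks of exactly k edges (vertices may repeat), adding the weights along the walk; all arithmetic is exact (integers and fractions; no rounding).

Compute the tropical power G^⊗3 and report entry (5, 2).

G^⊗2:
  [-3, -10, -8, -14, -1, -10]
  [6, 6, -10, 6, 3, -9]
  [10, 2, 9, 14, 11, 12]
  [5, 2, 10, 3, 11, 12]
  [-4, -12, -10, 6, -3, -2]
  [2, -1, -17, -1, 10, -16]
G^⊗3:
  [-4, -12, -19, -15, -6, -18]
  [0, -3, -18, -2, 6, -17]
  [8, 1, 3, -3, 10, 1]
  [4, -4, -2, -3, 5, 1]
  [-6, -13, -11, -17, -4, -13]
  [-6, -9, -25, -9, 2, -24]
Key observation: the optimum is the walk 5->5->5->2, with weight (-8) + (-8) + (-9) = -25.
Optimal value attained by: walk 5->5->5->2.
Answer: (G^⊗3)[5][2] = -25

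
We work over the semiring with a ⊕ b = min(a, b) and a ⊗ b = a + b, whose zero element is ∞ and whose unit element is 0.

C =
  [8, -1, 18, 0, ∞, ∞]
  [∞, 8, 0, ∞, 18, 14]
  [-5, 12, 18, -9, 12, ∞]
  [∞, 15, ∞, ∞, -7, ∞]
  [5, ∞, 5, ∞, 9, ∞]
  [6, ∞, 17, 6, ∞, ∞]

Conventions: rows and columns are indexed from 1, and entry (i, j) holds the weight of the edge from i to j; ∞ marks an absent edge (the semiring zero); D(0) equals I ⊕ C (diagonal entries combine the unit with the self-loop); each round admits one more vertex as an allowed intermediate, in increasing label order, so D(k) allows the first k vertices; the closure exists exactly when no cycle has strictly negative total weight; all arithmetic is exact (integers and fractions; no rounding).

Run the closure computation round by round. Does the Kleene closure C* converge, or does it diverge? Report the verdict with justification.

D(0):
  [0, -1, 18, 0, ∞, ∞]
  [∞, 0, 0, ∞, 18, 14]
  [-5, 12, 0, -9, 12, ∞]
  [∞, 15, ∞, 0, -7, ∞]
  [5, ∞, 5, ∞, 0, ∞]
  [6, ∞, 17, 6, ∞, 0]
D(1):
  [0, -1, 18, 0, ∞, ∞]
  [∞, 0, 0, ∞, 18, 14]
  [-5, -6, 0, -9, 12, ∞]
  [∞, 15, ∞, 0, -7, ∞]
  [5, 4, 5, 5, 0, ∞]
  [6, 5, 17, 6, ∞, 0]
Detection: at round 2, diagonal entry (3, 3) turns strictly negative.
Key observation: the cycle 3->1->2->3 has total weight (-5) + (-1) + 0, which is strictly negative.
Answer: DIVERGES — negative cycle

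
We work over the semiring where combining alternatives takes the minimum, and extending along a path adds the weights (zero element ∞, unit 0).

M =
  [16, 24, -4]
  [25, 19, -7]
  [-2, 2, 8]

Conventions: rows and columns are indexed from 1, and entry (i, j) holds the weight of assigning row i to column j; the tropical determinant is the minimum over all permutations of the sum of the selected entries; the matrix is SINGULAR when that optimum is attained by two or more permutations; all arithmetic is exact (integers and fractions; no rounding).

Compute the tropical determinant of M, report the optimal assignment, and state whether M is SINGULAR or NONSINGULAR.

σ = (1, 2, 3): 16 + 19 + 8 = 43
σ = (1, 3, 2): 16 + (-7) + 2 = 11
σ = (2, 1, 3): 24 + 25 + 8 = 57
σ = (2, 3, 1): 24 + (-7) + (-2) = 15
σ = (3, 1, 2): (-4) + 25 + 2 = 23
σ = (3, 2, 1): (-4) + 19 + (-2) = 13
Optimal value attained by: σ = (1, 3, 2).
Answer: det⊕(M) = 11; verdict: NONSINGULAR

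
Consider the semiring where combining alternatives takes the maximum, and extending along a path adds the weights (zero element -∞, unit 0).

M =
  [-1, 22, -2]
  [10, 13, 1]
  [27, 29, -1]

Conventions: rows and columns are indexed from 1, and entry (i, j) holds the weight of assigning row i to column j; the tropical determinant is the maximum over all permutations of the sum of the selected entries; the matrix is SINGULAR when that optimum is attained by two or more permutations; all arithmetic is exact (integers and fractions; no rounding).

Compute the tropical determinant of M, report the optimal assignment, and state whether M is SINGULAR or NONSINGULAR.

σ = (1, 2, 3): (-1) + 13 + (-1) = 11
σ = (1, 3, 2): (-1) + 1 + 29 = 29
σ = (2, 1, 3): 22 + 10 + (-1) = 31
σ = (2, 3, 1): 22 + 1 + 27 = 50
σ = (3, 1, 2): (-2) + 10 + 29 = 37
σ = (3, 2, 1): (-2) + 13 + 27 = 38
Optimal value attained by: σ = (2, 3, 1).
Answer: det⊕(M) = 50; verdict: NONSINGULAR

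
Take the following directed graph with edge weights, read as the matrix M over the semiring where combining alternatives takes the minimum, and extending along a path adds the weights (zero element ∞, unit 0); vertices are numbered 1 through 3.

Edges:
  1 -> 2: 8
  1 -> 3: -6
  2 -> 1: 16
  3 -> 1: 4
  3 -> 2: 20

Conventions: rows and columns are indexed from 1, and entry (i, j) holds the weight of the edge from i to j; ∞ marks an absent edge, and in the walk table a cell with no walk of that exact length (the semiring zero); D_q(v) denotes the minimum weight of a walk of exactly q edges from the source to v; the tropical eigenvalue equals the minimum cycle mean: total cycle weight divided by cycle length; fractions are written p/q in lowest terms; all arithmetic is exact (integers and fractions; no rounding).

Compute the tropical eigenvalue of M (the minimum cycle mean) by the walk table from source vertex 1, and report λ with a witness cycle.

q=0: [0, ∞, ∞]
q=1: [∞, 8, -6]
q=2: [-2, 14, ∞]
q=3: [30, 6, -8]
Optimal cycle mean attained by: cycle 1->3->1, total (-6) + 4, length 2.
Answer: λ = -1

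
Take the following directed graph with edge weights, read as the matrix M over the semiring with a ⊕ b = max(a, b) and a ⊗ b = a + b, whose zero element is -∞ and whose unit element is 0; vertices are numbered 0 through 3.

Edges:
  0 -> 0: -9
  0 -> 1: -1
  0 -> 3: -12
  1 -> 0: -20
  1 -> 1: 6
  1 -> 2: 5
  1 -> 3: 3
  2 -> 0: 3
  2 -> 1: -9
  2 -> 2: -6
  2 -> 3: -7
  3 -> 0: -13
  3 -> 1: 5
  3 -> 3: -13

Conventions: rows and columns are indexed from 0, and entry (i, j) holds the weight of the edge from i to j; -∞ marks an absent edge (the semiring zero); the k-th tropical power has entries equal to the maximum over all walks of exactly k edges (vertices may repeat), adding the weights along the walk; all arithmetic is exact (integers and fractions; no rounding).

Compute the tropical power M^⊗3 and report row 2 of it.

M^⊗2:
  [-18, 5, 4, 2]
  [8, 12, 11, 9]
  [-3, 2, -4, -6]
  [-15, 11, 10, 8]
M^⊗3:
  [7, 11, 10, 8]
  [14, 18, 17, 15]
  [-1, 8, 7, 5]
  [13, 17, 16, 14]
Answer: row 2 of M^⊗3 = [-1, 8, 7, 5]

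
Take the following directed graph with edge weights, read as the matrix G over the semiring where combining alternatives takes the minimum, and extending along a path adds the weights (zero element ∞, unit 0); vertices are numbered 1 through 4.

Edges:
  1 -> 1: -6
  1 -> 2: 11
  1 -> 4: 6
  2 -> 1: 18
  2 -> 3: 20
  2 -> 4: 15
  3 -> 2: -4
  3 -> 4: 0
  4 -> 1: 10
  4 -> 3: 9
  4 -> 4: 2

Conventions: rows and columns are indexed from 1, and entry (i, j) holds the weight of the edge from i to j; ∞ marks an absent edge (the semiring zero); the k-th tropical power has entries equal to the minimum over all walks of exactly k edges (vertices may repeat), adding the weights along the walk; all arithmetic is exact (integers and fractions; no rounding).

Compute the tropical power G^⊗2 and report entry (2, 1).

G^⊗2:
  [-12, 5, 15, 0]
  [12, 16, 24, 17]
  [10, ∞, 9, 2]
  [4, 5, 11, 4]
Key observation: the optimum is the walk 2->1->1, with weight 18 + (-6) = 12.
Optimal value attained by: walk 2->1->1.
Answer: (G^⊗2)[2][1] = 12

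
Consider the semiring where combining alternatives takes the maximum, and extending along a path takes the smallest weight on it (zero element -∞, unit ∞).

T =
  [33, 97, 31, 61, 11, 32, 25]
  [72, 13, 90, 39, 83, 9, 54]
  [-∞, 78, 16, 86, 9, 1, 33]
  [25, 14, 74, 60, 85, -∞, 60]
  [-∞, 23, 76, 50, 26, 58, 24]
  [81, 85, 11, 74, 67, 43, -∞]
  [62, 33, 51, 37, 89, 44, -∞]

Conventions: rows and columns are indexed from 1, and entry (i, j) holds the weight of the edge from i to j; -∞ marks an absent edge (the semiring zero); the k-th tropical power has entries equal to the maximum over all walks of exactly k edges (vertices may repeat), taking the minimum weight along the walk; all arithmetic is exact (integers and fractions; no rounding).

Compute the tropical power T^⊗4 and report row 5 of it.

T^⊗2:
  [72, 33, 90, 60, 83, 32, 60]
  [54, 78, 76, 86, 54, 58, 39]
  [72, 33, 78, 60, 85, 33, 60]
  [60, 74, 76, 74, 60, 58, 60]
  [58, 76, 50, 76, 58, 43, 50]
  [72, 81, 85, 61, 83, 58, 60]
  [44, 62, 76, 61, 44, 58, 37]
T^⊗3:
  [60, 78, 76, 86, 60, 58, 60]
  [72, 76, 78, 76, 85, 54, 60]
  [60, 78, 76, 78, 60, 58, 60]
  [72, 76, 74, 76, 74, 58, 60]
  [72, 58, 76, 60, 76, 58, 60]
  [72, 78, 81, 85, 81, 58, 60]
  [62, 76, 62, 76, 62, 44, 60]
T^⊗4:
  [72, 76, 78, 76, 85, 58, 60]
  [72, 78, 76, 78, 76, 58, 60]
  [72, 76, 78, 76, 78, 58, 60]
  [72, 74, 76, 74, 76, 58, 60]
  [60, 76, 76, 76, 60, 58, 60]
  [72, 78, 78, 81, 85, 58, 60]
  [72, 62, 76, 62, 76, 58, 60]
Answer: row 5 of T^⊗4 = [60, 76, 76, 76, 60, 58, 60]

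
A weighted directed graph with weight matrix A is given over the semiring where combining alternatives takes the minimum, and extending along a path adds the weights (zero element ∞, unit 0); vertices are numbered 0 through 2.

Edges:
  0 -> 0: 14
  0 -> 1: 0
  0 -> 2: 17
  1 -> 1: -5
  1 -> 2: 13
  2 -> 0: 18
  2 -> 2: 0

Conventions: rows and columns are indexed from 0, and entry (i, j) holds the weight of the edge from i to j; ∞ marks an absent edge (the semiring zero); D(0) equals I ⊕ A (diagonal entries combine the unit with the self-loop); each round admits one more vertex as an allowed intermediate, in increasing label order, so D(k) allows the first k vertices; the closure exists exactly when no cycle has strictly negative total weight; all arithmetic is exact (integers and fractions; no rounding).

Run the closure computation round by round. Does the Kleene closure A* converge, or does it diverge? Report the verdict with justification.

Detection: at round 0, diagonal entry (1, 1) turns strictly negative.
Key observation: the cycle 1->1 has total weight (-5), which is strictly negative.
Answer: DIVERGES — negative cycle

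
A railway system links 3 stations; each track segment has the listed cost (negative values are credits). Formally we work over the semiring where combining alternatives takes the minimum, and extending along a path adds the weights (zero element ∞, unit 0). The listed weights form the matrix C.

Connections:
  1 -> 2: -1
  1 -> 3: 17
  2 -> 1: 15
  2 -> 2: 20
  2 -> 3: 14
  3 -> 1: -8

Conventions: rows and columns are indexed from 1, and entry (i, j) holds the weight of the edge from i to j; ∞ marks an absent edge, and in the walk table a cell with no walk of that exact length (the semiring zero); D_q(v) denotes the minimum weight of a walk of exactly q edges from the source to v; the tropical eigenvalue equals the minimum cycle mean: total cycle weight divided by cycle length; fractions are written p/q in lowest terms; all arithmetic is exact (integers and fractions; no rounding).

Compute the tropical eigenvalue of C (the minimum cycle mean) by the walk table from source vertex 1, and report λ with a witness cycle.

q=0: [0, ∞, ∞]
q=1: [∞, -1, 17]
q=2: [9, 19, 13]
q=3: [5, 8, 26]
Optimal cycle mean attained by: cycle 1->2->3->1, total (-1) + 14 + (-8), length 3.
Answer: λ = 5/3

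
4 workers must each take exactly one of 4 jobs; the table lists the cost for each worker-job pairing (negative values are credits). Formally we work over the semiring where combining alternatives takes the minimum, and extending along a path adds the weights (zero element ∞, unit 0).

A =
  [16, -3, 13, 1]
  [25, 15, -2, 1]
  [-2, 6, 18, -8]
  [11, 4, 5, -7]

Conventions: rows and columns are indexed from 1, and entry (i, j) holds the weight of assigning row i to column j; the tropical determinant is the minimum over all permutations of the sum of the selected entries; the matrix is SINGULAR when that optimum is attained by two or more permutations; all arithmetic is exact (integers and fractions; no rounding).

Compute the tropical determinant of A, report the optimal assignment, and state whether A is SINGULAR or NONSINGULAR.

σ = (1, 2, 3, 4): 16 + 15 + 18 + (-7) = 42
σ = (1, 2, 4, 3): 16 + 15 + (-8) + 5 = 28
σ = (1, 3, 2, 4): 16 + (-2) + 6 + (-7) = 13
σ = (1, 3, 4, 2): 16 + (-2) + (-8) + 4 = 10
σ = (1, 4, 2, 3): 16 + 1 + 6 + 5 = 28
σ = (1, 4, 3, 2): 16 + 1 + 18 + 4 = 39
σ = (2, 1, 3, 4): (-3) + 25 + 18 + (-7) = 33
σ = (2, 1, 4, 3): (-3) + 25 + (-8) + 5 = 19
σ = (2, 3, 1, 4): (-3) + (-2) + (-2) + (-7) = -14
σ = (2, 3, 4, 1): (-3) + (-2) + (-8) + 11 = -2
σ = (2, 4, 1, 3): (-3) + 1 + (-2) + 5 = 1
σ = (2, 4, 3, 1): (-3) + 1 + 18 + 11 = 27
σ = (3, 1, 2, 4): 13 + 25 + 6 + (-7) = 37
σ = (3, 1, 4, 2): 13 + 25 + (-8) + 4 = 34
σ = (3, 2, 1, 4): 13 + 15 + (-2) + (-7) = 19
σ = (3, 2, 4, 1): 13 + 15 + (-8) + 11 = 31
σ = (3, 4, 1, 2): 13 + 1 + (-2) + 4 = 16
σ = (3, 4, 2, 1): 13 + 1 + 6 + 11 = 31
σ = (4, 1, 2, 3): 1 + 25 + 6 + 5 = 37
σ = (4, 1, 3, 2): 1 + 25 + 18 + 4 = 48
σ = (4, 2, 1, 3): 1 + 15 + (-2) + 5 = 19
σ = (4, 2, 3, 1): 1 + 15 + 18 + 11 = 45
σ = (4, 3, 1, 2): 1 + (-2) + (-2) + 4 = 1
σ = (4, 3, 2, 1): 1 + (-2) + 6 + 11 = 16
Optimal value attained by: σ = (2, 3, 1, 4).
Answer: det⊕(A) = -14; verdict: NONSINGULAR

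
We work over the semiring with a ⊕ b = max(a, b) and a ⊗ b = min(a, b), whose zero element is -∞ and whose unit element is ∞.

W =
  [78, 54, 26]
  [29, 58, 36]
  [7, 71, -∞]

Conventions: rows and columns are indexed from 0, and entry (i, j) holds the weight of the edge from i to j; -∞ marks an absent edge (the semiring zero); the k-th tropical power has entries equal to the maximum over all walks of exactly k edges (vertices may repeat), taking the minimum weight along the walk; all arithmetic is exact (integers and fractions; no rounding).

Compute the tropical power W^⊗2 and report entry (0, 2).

W^⊗2:
  [78, 54, 36]
  [29, 58, 36]
  [29, 58, 36]
Key observation: the optimum is the walk 0->1->2, with weight 54 min 36 = 36.
Optimal value attained by: walk 0->1->2.
Answer: (W^⊗2)[0][2] = 36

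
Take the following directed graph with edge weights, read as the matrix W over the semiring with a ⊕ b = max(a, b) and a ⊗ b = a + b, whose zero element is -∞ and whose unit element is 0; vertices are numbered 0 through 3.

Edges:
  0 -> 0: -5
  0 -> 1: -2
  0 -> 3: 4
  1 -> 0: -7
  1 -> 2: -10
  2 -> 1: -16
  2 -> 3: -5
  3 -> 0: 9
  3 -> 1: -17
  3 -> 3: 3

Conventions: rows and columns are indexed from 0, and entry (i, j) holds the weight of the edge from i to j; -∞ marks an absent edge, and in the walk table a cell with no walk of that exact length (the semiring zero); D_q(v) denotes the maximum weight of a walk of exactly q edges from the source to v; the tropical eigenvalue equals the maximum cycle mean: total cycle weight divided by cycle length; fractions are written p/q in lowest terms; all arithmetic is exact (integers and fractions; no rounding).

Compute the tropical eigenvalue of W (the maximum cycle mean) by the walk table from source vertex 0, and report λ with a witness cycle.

q=0: [0, -∞, -∞, -∞]
q=1: [-5, -2, -∞, 4]
q=2: [13, -7, -12, 7]
q=3: [16, 11, -17, 17]
q=4: [26, 14, 1, 20]
Optimal cycle mean attained by: cycle 0->3->0, total 4 + 9, length 2.
Answer: λ = 13/2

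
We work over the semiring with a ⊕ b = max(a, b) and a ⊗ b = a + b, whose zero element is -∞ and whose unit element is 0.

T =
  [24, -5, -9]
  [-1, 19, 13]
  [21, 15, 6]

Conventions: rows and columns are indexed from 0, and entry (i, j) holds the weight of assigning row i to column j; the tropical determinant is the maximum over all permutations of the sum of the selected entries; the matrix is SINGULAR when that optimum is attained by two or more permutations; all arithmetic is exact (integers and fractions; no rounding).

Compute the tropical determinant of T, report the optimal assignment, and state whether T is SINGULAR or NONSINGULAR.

σ = (0, 1, 2): 24 + 19 + 6 = 49
σ = (0, 2, 1): 24 + 13 + 15 = 52
σ = (1, 0, 2): (-5) + (-1) + 6 = 0
σ = (1, 2, 0): (-5) + 13 + 21 = 29
σ = (2, 0, 1): (-9) + (-1) + 15 = 5
σ = (2, 1, 0): (-9) + 19 + 21 = 31
Optimal value attained by: σ = (0, 2, 1).
Answer: det⊕(T) = 52; verdict: NONSINGULAR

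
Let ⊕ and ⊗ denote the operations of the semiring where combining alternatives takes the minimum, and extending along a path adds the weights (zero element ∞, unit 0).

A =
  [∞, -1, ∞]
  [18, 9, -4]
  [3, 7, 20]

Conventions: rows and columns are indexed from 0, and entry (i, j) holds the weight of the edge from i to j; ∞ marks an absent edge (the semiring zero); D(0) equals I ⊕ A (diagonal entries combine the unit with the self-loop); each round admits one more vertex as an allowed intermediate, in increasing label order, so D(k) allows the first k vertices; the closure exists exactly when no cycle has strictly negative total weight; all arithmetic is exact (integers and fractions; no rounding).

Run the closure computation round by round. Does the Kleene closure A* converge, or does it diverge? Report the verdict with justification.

D(0):
  [0, -1, ∞]
  [18, 0, -4]
  [3, 7, 0]
D(1):
  [0, -1, ∞]
  [18, 0, -4]
  [3, 2, 0]
Detection: at round 2, diagonal entry (2, 2) turns strictly negative.
Key observation: the cycle 2->0->1->2 has total weight 3 + (-1) + (-4), which is strictly negative.
Answer: DIVERGES — negative cycle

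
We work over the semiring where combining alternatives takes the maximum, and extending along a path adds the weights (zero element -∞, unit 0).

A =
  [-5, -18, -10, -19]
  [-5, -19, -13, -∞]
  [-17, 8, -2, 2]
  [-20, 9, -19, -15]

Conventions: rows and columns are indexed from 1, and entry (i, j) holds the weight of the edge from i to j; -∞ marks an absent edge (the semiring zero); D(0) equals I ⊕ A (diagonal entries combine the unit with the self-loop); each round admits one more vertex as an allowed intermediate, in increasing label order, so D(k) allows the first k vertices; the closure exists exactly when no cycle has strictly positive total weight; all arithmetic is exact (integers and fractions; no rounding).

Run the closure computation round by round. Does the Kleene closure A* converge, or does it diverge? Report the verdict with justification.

D(0):
  [0, -18, -10, -19]
  [-5, 0, -13, -∞]
  [-17, 8, 0, 2]
  [-20, 9, -19, 0]
D(1):
  [0, -18, -10, -19]
  [-5, 0, -13, -24]
  [-17, 8, 0, 2]
  [-20, 9, -19, 0]
D(2):
  [0, -18, -10, -19]
  [-5, 0, -13, -24]
  [3, 8, 0, 2]
  [4, 9, -4, 0]
D(3):
  [0, -2, -10, -8]
  [-5, 0, -13, -11]
  [3, 8, 0, 2]
  [4, 9, -4, 0]
D(4):
  [0, 1, -10, -8]
  [-5, 0, -13, -11]
  [6, 11, 0, 2]
  [4, 9, -4, 0]
Key observation: every diagonal entry stays at the unit through all rounds, so no improving cycle exists.
Answer: CONVERGES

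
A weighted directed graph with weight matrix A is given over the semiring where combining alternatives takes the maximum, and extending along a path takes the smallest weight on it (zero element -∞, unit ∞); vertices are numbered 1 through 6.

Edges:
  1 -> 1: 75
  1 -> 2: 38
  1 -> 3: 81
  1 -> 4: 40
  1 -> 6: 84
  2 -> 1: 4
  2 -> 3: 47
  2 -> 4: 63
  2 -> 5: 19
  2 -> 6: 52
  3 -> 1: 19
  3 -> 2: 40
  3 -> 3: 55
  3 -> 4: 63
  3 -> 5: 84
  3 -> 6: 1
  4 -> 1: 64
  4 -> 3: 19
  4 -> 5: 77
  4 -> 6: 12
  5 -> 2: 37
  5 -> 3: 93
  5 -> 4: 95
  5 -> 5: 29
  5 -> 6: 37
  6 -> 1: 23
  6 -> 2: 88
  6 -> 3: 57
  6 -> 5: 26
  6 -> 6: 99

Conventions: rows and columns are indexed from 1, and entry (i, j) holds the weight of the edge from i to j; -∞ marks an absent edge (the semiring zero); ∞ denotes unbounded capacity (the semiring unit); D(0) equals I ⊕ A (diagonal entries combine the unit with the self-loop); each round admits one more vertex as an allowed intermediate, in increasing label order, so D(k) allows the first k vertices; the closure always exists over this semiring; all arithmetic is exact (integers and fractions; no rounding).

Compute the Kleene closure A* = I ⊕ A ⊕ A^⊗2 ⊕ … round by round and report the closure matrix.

D(0):
  [∞, 38, 81, 40, -∞, 84]
  [4, ∞, 47, 63, 19, 52]
  [19, 40, ∞, 63, 84, 1]
  [64, -∞, 19, ∞, 77, 12]
  [-∞, 37, 93, 95, ∞, 37]
  [23, 88, 57, -∞, 26, ∞]
D(1):
  [∞, 38, 81, 40, -∞, 84]
  [4, ∞, 47, 63, 19, 52]
  [19, 40, ∞, 63, 84, 19]
  [64, 38, 64, ∞, 77, 64]
  [-∞, 37, 93, 95, ∞, 37]
  [23, 88, 57, 23, 26, ∞]
D(2):
  [∞, 38, 81, 40, 19, 84]
  [4, ∞, 47, 63, 19, 52]
  [19, 40, ∞, 63, 84, 40]
  [64, 38, 64, ∞, 77, 64]
  [4, 37, 93, 95, ∞, 37]
  [23, 88, 57, 63, 26, ∞]
D(3):
  [∞, 40, 81, 63, 81, 84]
  [19, ∞, 47, 63, 47, 52]
  [19, 40, ∞, 63, 84, 40]
  [64, 40, 64, ∞, 77, 64]
  [19, 40, 93, 95, ∞, 40]
  [23, 88, 57, 63, 57, ∞]
D(4):
  [∞, 40, 81, 63, 81, 84]
  [63, ∞, 63, 63, 63, 63]
  [63, 40, ∞, 63, 84, 63]
  [64, 40, 64, ∞, 77, 64]
  [64, 40, 93, 95, ∞, 64]
  [63, 88, 63, 63, 63, ∞]
D(5):
  [∞, 40, 81, 81, 81, 84]
  [63, ∞, 63, 63, 63, 63]
  [64, 40, ∞, 84, 84, 64]
  [64, 40, 77, ∞, 77, 64]
  [64, 40, 93, 95, ∞, 64]
  [63, 88, 63, 63, 63, ∞]
D(6):
  [∞, 84, 81, 81, 81, 84]
  [63, ∞, 63, 63, 63, 63]
  [64, 64, ∞, 84, 84, 64]
  [64, 64, 77, ∞, 77, 64]
  [64, 64, 93, 95, ∞, 64]
  [63, 88, 63, 63, 63, ∞]
Answer: A* = [[∞, 84, 81, 81, 81, 84], [63, ∞, 63, 63, 63, 63], [64, 64, ∞, 84, 84, 64], [64, 64, 77, ∞, 77, 64], [64, 64, 93, 95, ∞, 64], [63, 88, 63, 63, 63, ∞]]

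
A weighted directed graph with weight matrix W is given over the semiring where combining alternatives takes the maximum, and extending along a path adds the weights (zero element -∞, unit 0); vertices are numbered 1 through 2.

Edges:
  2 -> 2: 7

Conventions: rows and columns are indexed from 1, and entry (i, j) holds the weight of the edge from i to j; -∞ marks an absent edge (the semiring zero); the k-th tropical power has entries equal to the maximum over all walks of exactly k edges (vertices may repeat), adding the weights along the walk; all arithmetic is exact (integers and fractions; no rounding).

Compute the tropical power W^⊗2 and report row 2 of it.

W^⊗2:
  [-∞, -∞]
  [-∞, 14]
Answer: row 2 of W^⊗2 = [-∞, 14]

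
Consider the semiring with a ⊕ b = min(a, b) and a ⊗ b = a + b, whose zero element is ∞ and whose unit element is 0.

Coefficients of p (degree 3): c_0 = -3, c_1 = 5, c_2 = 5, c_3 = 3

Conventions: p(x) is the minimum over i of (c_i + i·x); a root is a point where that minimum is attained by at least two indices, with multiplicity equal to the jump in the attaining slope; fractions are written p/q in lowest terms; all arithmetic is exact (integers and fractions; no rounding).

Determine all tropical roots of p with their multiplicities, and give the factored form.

hull edge (i=0, c=-3) to (i=3, c=3): slope 2, span 3
Factored form: p(x) = 3 ⊗ (x ⊕ (-2)) ⊗ (x ⊕ (-2)) ⊗ (x ⊕ (-2))
Answer: roots = -2 (mult 3)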